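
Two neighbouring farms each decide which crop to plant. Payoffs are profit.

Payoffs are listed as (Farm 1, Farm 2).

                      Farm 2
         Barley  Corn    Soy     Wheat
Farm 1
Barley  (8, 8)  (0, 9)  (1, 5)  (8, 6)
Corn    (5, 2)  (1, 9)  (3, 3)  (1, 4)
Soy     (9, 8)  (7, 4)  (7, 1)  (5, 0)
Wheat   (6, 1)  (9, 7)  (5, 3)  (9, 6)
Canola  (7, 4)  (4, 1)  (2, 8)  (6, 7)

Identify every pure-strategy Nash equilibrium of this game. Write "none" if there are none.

Mark each player's best response to every combination of opponents' strategies; a profile where every player is best-responding is a pure Nash equilibrium.
Farm 1 against Barley: payoffs 8, 5, 9, 6, 7 → best response Soy.
Farm 1 against Corn: payoffs 0, 1, 7, 9, 4 → best response Wheat.
Farm 1 against Soy: payoffs 1, 3, 7, 5, 2 → best response Soy.
Farm 1 against Wheat: payoffs 8, 1, 5, 9, 6 → best response Wheat.
Farm 2 against Barley: payoffs 8, 9, 5, 6 → best response Corn.
Farm 2 against Corn: payoffs 2, 9, 3, 4 → best response Corn.
Farm 2 against Soy: payoffs 8, 4, 1, 0 → best response Barley.
Farm 2 against Wheat: payoffs 1, 7, 3, 6 → best response Corn.
Farm 2 against Canola: payoffs 4, 1, 8, 7 → best response Soy.
Mutual best responses: (Soy, Barley); (Wheat, Corn).

The pure Nash equilibria are (Soy, Barley) and (Wheat, Corn).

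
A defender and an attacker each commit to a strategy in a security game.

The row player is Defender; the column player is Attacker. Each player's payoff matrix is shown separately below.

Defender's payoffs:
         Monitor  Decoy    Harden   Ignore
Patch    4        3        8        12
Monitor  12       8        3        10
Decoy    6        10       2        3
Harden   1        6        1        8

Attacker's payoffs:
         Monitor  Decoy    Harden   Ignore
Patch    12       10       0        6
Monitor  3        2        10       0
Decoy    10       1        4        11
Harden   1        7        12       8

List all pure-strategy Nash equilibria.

Check each profile: it is a Nash equilibrium iff no player can strictly gain by switching unilaterally.
(Patch, Monitor): Defender can switch to Monitor (4 → 12). Not NE.
(Patch, Decoy): Defender can switch to Monitor (3 → 8). Not NE.
(Patch, Harden): Attacker can switch to Monitor (0 → 12). Not NE.
(Patch, Ignore): Attacker can switch to Monitor (6 → 12). Not NE.
(Monitor, Monitor): Attacker can switch to Harden (3 → 10). Not NE.
(Monitor, Decoy): Defender can switch to Decoy (8 → 10). Not NE.
(Monitor, Harden): Defender can switch to Patch (3 → 8). Not NE.
(Monitor, Ignore): Defender can switch to Patch (10 → 12). Not NE.
(Decoy, Monitor): Defender can switch to Monitor (6 → 12). Not NE.
(Decoy, Decoy): Attacker can switch to Monitor (1 → 10). Not NE.
(Decoy, Harden): Defender can switch to Patch (2 → 8). Not NE.
(Decoy, Ignore): Defender can switch to Patch (3 → 12). Not NE.
(The remaining 4 profiles each have a profitable deviation by the same check.)

This game has no pure Nash equilibrium.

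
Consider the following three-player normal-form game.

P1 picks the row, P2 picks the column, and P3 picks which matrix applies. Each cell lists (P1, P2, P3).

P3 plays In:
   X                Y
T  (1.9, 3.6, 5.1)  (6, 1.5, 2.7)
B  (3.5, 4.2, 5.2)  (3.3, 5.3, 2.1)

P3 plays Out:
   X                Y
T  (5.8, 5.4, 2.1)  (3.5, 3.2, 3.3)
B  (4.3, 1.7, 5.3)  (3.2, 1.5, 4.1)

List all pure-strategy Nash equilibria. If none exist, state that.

This game has no pure Nash equilibrium.

For each strategy profile, look for a profitable unilateral deviation.
(T, X, In): P1 can switch to B (1.9 → 3.5). Not NE.
(T, X, Out): P3 can switch to In (2.1 → 5.1). Not NE.
(T, Y, In): P2 can switch to X (1.5 → 3.6). Not NE.
(T, Y, Out): P2 can switch to X (3.2 → 5.4). Not NE.
(B, X, In): P2 can switch to Y (4.2 → 5.3). Not NE.
(B, X, Out): P1 can switch to T (4.3 → 5.8). Not NE.
(B, Y, In): P1 can switch to T (3.3 → 6). Not NE.
(B, Y, Out): P1 can switch to T (3.2 → 3.5). Not NE.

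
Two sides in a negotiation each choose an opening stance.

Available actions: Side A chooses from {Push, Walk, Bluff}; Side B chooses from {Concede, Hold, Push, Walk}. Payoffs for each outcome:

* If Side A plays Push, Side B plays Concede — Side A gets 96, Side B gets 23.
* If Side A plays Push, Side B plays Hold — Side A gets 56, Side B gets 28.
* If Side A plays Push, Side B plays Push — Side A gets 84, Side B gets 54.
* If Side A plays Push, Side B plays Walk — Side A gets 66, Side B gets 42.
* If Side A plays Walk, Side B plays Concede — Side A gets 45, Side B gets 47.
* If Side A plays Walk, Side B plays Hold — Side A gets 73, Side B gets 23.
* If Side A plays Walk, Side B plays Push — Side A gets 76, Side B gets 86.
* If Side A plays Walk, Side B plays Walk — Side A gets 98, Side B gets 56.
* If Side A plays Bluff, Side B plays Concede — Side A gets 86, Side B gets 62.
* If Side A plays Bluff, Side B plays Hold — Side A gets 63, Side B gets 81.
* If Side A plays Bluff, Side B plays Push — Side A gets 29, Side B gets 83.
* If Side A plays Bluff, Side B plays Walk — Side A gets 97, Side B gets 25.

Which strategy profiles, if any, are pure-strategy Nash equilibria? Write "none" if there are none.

For each player, find the best response to each opponent profile; mutual best responses are the pure NE.
Side A against Concede: payoffs 96, 45, 86 → best response Push.
Side A against Hold: payoffs 56, 73, 63 → best response Walk.
Side A against Push: payoffs 84, 76, 29 → best response Push.
Side A against Walk: payoffs 66, 98, 97 → best response Walk.
Side B against Push: payoffs 23, 28, 54, 42 → best response Push.
Side B against Walk: payoffs 47, 23, 86, 56 → best response Push.
Side B against Bluff: payoffs 62, 81, 83, 25 → best response Push.
Mutual best responses: (Push, Push).

(Push, Push)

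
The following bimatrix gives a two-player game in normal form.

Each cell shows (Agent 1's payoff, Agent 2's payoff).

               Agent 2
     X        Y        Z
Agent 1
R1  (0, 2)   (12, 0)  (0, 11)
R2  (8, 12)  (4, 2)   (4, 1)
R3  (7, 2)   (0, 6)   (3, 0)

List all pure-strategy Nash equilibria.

(R2, X)

(R1, X): Agent 1 can switch to R2 (0 → 8). Not NE.
(R1, Y): Agent 2 can switch to X (0 → 2). Not NE.
(R1, Z): Agent 1 can switch to R2 (0 → 4). Not NE.
(R2, X): Agent 1 gets 8, best alternative 7; Agent 2 gets 12, best alternative 2. No profitable deviation — NE.
(R2, Y): Agent 1 can switch to R1 (4 → 12). Not NE.
(R2, Z): Agent 2 can switch to X (1 → 12). Not NE.
(R3, X): Agent 1 can switch to R2 (7 → 8). Not NE.
(R3, Y): Agent 1 can switch to R1 (0 → 12). Not NE.
(R3, Z): Agent 1 can switch to R2 (3 → 4). Not NE.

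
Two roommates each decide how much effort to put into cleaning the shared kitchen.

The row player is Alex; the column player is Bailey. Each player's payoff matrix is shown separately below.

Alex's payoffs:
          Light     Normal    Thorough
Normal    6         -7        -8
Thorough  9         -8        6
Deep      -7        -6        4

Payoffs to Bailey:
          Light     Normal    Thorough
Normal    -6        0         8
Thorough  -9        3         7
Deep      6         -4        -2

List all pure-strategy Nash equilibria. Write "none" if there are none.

Alex against Light: payoffs 6, 9, -7 → best response Thorough.
Alex against Normal: payoffs -7, -8, -6 → best response Deep.
Alex against Thorough: payoffs -8, 6, 4 → best response Thorough.
Bailey against Normal: payoffs -6, 0, 8 → best response Thorough.
Bailey against Thorough: payoffs -9, 3, 7 → best response Thorough.
Bailey against Deep: payoffs 6, -4, -2 → best response Light.
Mutual best responses: (Thorough, Thorough).

The unique pure-strategy Nash equilibrium is (Thorough, Thorough).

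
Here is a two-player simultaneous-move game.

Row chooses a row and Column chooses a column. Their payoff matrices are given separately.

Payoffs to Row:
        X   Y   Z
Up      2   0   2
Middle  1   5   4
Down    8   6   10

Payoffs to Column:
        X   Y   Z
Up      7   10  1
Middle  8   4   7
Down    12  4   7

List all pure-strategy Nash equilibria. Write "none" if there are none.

Row against X: payoffs 2, 1, 8 → best response Down.
Row against Y: payoffs 0, 5, 6 → best response Down.
Row against Z: payoffs 2, 4, 10 → best response Down.
Column against Up: payoffs 7, 10, 1 → best response Y.
Column against Middle: payoffs 8, 4, 7 → best response X.
Column against Down: payoffs 12, 4, 7 → best response X.
Mutual best responses: (Down, X).

The unique pure-strategy Nash equilibrium is (Down, X).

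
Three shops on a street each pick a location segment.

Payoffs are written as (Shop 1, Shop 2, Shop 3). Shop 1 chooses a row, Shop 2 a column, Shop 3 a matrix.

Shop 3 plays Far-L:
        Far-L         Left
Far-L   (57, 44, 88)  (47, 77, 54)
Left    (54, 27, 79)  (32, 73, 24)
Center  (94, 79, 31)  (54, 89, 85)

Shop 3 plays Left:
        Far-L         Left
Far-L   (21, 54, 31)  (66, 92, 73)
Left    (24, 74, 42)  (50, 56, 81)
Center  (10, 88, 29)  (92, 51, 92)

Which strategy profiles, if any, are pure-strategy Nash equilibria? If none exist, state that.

(Far-L, Far-L, Far-L): Shop 1 can switch to Center (57 → 94). Not NE.
(Far-L, Far-L, Left): Shop 1 can switch to Left (21 → 24). Not NE.
(Far-L, Left, Far-L): Shop 1 can switch to Center (47 → 54). Not NE.
(Far-L, Left, Left): Shop 1 can switch to Center (66 → 92). Not NE.
(Left, Far-L, Far-L): Shop 1 can switch to Far-L (54 → 57). Not NE.
(Left, Far-L, Left): Shop 3 can switch to Far-L (42 → 79). Not NE.
(Left, Left, Far-L): Shop 1 can switch to Far-L (32 → 47). Not NE.
(Left, Left, Left): Shop 1 can switch to Far-L (50 → 66). Not NE.
(The remaining 4 profiles each have a profitable deviation by the same check.)

This game has no pure Nash equilibrium.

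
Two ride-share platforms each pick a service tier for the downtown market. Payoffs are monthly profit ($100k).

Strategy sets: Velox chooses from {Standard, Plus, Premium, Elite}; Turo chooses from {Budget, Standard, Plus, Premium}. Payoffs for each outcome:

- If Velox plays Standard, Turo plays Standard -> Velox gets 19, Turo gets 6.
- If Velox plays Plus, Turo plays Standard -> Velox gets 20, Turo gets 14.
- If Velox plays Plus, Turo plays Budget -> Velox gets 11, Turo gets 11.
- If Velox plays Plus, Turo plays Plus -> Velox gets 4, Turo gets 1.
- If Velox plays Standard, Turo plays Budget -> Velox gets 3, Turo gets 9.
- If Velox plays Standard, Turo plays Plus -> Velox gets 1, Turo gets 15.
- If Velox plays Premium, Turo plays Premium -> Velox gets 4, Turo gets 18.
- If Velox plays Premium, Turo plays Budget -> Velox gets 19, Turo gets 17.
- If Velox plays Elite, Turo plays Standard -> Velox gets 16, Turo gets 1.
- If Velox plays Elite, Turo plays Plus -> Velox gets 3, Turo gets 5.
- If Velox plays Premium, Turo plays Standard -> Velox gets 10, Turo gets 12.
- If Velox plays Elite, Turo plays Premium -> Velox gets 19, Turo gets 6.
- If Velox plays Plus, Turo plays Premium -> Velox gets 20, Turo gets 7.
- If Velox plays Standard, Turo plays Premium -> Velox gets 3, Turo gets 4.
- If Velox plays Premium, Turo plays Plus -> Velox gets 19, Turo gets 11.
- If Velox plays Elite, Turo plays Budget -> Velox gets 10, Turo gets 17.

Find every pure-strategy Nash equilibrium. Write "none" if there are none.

The unique pure-strategy Nash equilibrium is (Plus, Standard).

For each player, find the best response to each opponent profile; mutual best responses are the pure NE.
Velox against Budget: payoffs 3, 11, 19, 10 → best response Premium.
Velox against Standard: payoffs 19, 20, 10, 16 → best response Plus.
Velox against Plus: payoffs 1, 4, 19, 3 → best response Premium.
Velox against Premium: payoffs 3, 20, 4, 19 → best response Plus.
Turo against Standard: payoffs 9, 6, 15, 4 → best response Plus.
Turo against Plus: payoffs 11, 14, 1, 7 → best response Standard.
Turo against Premium: payoffs 17, 12, 11, 18 → best response Premium.
Turo against Elite: payoffs 17, 1, 5, 6 → best response Budget.
Mutual best responses: (Plus, Standard).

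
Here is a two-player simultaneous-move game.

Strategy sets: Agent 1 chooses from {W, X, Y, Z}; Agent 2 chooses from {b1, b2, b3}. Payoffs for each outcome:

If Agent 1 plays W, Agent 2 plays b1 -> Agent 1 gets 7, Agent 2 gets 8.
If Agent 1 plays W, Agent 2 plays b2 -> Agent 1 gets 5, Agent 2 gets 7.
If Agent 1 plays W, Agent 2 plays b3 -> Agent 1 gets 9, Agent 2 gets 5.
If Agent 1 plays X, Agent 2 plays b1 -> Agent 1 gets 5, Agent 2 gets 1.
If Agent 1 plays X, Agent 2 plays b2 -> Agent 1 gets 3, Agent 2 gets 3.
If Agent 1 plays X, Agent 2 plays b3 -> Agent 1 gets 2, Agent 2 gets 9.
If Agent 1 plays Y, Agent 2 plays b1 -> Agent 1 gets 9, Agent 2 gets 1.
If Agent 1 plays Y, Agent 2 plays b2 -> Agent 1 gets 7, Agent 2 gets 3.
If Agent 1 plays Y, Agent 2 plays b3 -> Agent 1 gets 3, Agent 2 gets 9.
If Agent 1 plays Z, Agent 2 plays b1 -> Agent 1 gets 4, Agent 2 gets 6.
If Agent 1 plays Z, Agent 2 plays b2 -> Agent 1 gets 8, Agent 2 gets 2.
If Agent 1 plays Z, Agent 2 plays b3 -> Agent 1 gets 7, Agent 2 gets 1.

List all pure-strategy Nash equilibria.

This game has no pure Nash equilibrium.

Agent 1 against b1: payoffs 7, 5, 9, 4 → best response Y.
Agent 1 against b2: payoffs 5, 3, 7, 8 → best response Z.
Agent 1 against b3: payoffs 9, 2, 3, 7 → best response W.
Agent 2 against W: payoffs 8, 7, 5 → best response b1.
Agent 2 against X: payoffs 1, 3, 9 → best response b3.
Agent 2 against Y: payoffs 1, 3, 9 → best response b3.
Agent 2 against Z: payoffs 6, 2, 1 → best response b1.
No profile is a mutual best response for all players.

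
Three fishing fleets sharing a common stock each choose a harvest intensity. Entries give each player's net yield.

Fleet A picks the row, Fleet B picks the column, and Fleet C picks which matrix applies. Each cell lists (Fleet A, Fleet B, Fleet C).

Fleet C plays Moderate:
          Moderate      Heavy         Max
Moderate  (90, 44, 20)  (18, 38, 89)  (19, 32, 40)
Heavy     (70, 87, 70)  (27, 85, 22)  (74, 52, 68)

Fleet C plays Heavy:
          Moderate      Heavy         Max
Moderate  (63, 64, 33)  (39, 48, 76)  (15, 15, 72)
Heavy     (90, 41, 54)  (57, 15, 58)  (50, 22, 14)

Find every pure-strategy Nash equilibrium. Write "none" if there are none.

(Moderate, Moderate, Moderate): Fleet C can switch to Heavy (20 → 33). Not NE.
(Moderate, Moderate, Heavy): Fleet A can switch to Heavy (63 → 90). Not NE.
(Moderate, Heavy, Moderate): Fleet A can switch to Heavy (18 → 27). Not NE.
(Moderate, Heavy, Heavy): Fleet A can switch to Heavy (39 → 57). Not NE.
(Moderate, Max, Moderate): Fleet A can switch to Heavy (19 → 74). Not NE.
(Moderate, Max, Heavy): Fleet A can switch to Heavy (15 → 50). Not NE.
(Heavy, Moderate, Moderate): Fleet A can switch to Moderate (70 → 90). Not NE.
(Heavy, Moderate, Heavy): Fleet C can switch to Moderate (54 → 70). Not NE.
(Heavy, Heavy, Moderate): Fleet B can switch to Moderate (85 → 87). Not NE.
(Heavy, Heavy, Heavy): Fleet B can switch to Moderate (15 → 41). Not NE.
(Heavy, Max, Moderate): Fleet B can switch to Moderate (52 → 87). Not NE.
(Heavy, Max, Heavy): Fleet B can switch to Moderate (22 → 41). Not NE.

This game has no pure Nash equilibrium.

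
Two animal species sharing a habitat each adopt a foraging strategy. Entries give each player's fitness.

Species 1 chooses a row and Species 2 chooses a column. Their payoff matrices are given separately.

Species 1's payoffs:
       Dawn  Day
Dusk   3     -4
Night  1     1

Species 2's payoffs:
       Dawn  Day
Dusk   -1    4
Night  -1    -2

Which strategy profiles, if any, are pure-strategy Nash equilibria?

(Dusk, Dawn): Species 2 can switch to Day (-1 → 4). Not NE.
(Dusk, Day): Species 1 can switch to Night (-4 → 1). Not NE.
(Night, Dawn): Species 1 can switch to Dusk (1 → 3). Not NE.
(Night, Day): Species 2 can switch to Dawn (-2 → -1). Not NE.

none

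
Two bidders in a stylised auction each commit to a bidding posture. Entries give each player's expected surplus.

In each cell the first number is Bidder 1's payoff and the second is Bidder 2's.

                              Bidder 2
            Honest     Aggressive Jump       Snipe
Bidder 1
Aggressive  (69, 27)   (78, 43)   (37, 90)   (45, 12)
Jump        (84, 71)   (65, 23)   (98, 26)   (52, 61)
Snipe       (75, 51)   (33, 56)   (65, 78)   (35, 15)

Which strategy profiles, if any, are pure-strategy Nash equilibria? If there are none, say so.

Mark each player's best response to every combination of opponents' strategies; a profile where every player is best-responding is a pure Nash equilibrium.
Bidder 1 against Honest: payoffs 69, 84, 75 → best response Jump.
Bidder 1 against Aggressive: payoffs 78, 65, 33 → best response Aggressive.
Bidder 1 against Jump: payoffs 37, 98, 65 → best response Jump.
Bidder 1 against Snipe: payoffs 45, 52, 35 → best response Jump.
Bidder 2 against Aggressive: payoffs 27, 43, 90, 12 → best response Jump.
Bidder 2 against Jump: payoffs 71, 23, 26, 61 → best response Honest.
Bidder 2 against Snipe: payoffs 51, 56, 78, 15 → best response Jump.
Mutual best responses: (Jump, Honest).

(Jump, Honest)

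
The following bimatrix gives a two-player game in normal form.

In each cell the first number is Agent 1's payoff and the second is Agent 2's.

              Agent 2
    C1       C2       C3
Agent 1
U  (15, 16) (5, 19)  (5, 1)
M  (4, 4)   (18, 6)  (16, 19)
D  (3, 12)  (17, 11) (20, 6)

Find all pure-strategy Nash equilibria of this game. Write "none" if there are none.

This game has no pure Nash equilibrium.

Agent 1 against C1: payoffs 15, 4, 3 → best response U.
Agent 1 against C2: payoffs 5, 18, 17 → best response M.
Agent 1 against C3: payoffs 5, 16, 20 → best response D.
Agent 2 against U: payoffs 16, 19, 1 → best response C2.
Agent 2 against M: payoffs 4, 6, 19 → best response C3.
Agent 2 against D: payoffs 12, 11, 6 → best response C1.
No profile is a mutual best response for all players.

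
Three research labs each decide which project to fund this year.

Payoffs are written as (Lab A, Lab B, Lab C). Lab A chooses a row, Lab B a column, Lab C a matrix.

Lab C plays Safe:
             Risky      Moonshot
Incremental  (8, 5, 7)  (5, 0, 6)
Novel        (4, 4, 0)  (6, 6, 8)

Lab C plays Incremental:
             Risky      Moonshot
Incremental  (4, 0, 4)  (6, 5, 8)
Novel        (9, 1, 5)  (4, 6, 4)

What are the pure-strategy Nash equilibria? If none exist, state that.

(Incremental, Risky, Safe); (Incremental, Moonshot, Incremental); (Novel, Moonshot, Safe)

Check each profile: it is a Nash equilibrium iff no player can strictly gain by switching unilaterally.
(Incremental, Risky, Safe): Lab A gets 8, best alternative 4; Lab B gets 5, best alternative 0; Lab C gets 7, best alternative 4. No profitable deviation — NE.
(Incremental, Risky, Incremental): Lab A can switch to Novel (4 → 9). Not NE.
(Incremental, Moonshot, Safe): Lab A can switch to Novel (5 → 6). Not NE.
(Incremental, Moonshot, Incremental): Lab A gets 6, best alternative 4; Lab B gets 5, best alternative 0; Lab C gets 8, best alternative 6. No profitable deviation — NE.
(Novel, Risky, Safe): Lab A can switch to Incremental (4 → 8). Not NE.
(Novel, Risky, Incremental): Lab B can switch to Moonshot (1 → 6). Not NE.
(Novel, Moonshot, Safe): Lab A gets 6, best alternative 5; Lab B gets 6, best alternative 4; Lab C gets 8, best alternative 4. No profitable deviation — NE.
(Novel, Moonshot, Incremental): Lab A can switch to Incremental (4 → 6). Not NE.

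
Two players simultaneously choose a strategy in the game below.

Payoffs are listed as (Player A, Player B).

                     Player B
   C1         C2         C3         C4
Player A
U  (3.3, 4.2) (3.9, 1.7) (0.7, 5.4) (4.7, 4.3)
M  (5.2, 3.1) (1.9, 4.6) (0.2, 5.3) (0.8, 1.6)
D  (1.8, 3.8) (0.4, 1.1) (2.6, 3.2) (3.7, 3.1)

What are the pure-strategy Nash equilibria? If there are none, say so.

This game has no pure Nash equilibrium.

For each player, find the best response to each opponent profile; mutual best responses are the pure NE.
Player A against C1: payoffs 3.3, 5.2, 1.8 → best response M.
Player A against C2: payoffs 3.9, 1.9, 0.4 → best response U.
Player A against C3: payoffs 0.7, 0.2, 2.6 → best response D.
Player A against C4: payoffs 4.7, 0.8, 3.7 → best response U.
Player B against U: payoffs 4.2, 1.7, 5.4, 4.3 → best response C3.
Player B against M: payoffs 3.1, 4.6, 5.3, 1.6 → best response C3.
Player B against D: payoffs 3.8, 1.1, 3.2, 3.1 → best response C1.
No profile is a mutual best response for all players.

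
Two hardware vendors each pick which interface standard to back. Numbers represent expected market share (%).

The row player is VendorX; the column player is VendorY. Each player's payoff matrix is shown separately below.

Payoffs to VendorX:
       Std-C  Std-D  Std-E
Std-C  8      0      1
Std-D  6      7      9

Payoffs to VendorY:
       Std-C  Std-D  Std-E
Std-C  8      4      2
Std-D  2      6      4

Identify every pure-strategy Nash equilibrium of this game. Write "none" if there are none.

Pure-strategy Nash equilibria: (Std-C, Std-C) and (Std-D, Std-D)

VendorX against Std-C: payoffs 8, 6 → best response Std-C.
VendorX against Std-D: payoffs 0, 7 → best response Std-D.
VendorX against Std-E: payoffs 1, 9 → best response Std-D.
VendorY against Std-C: payoffs 8, 4, 2 → best response Std-C.
VendorY against Std-D: payoffs 2, 6, 4 → best response Std-D.
Mutual best responses: (Std-C, Std-C); (Std-D, Std-D).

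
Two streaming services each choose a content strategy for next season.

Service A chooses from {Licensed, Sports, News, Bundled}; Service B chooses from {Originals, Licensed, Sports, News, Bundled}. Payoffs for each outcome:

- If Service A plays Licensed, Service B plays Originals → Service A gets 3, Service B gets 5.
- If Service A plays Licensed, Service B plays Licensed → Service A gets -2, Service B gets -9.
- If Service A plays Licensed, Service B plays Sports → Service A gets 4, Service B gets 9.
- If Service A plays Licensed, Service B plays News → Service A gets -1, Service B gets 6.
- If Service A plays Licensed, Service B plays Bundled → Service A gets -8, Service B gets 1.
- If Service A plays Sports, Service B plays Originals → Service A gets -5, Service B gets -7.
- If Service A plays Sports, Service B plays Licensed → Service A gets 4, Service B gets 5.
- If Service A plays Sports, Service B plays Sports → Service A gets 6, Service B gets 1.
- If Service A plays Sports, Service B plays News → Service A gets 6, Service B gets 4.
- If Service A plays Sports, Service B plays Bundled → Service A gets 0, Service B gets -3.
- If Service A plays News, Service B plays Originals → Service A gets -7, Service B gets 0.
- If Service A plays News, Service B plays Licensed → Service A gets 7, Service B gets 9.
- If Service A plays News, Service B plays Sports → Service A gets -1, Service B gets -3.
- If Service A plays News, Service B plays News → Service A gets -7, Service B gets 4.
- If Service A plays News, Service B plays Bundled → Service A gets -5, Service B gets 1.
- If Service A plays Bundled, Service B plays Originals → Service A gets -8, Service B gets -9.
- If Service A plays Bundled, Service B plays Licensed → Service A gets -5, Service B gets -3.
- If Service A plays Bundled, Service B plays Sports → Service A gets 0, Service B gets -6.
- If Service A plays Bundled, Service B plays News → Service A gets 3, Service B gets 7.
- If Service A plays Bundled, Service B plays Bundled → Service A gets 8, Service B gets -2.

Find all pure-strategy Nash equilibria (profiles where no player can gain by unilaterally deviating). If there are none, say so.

The unique pure-strategy Nash equilibrium is (News, Licensed).

Mark each player's best response to every combination of opponents' strategies; a profile where every player is best-responding is a pure Nash equilibrium.
Service A against Originals: payoffs 3, -5, -7, -8 → best response Licensed.
Service A against Licensed: payoffs -2, 4, 7, -5 → best response News.
Service A against Sports: payoffs 4, 6, -1, 0 → best response Sports.
Service A against News: payoffs -1, 6, -7, 3 → best response Sports.
Service A against Bundled: payoffs -8, 0, -5, 8 → best response Bundled.
Service B against Licensed: payoffs 5, -9, 9, 6, 1 → best response Sports.
Service B against Sports: payoffs -7, 5, 1, 4, -3 → best response Licensed.
Service B against News: payoffs 0, 9, -3, 4, 1 → best response Licensed.
Service B against Bundled: payoffs -9, -3, -6, 7, -2 → best response News.
Mutual best responses: (News, Licensed).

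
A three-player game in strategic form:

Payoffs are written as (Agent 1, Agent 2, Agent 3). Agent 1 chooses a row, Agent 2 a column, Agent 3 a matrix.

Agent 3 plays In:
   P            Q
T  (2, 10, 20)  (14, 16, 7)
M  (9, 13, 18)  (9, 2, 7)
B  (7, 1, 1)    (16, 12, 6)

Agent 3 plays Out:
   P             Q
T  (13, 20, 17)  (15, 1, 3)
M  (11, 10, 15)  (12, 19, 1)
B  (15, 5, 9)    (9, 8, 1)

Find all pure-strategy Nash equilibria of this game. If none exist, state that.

Pure-strategy Nash equilibria: (M, P, In), (B, Q, In)

Mark each player's best response to every combination of opponents' strategies; a profile where every player is best-responding is a pure Nash equilibrium.
Agent 1 against (P, In): payoffs 2, 9, 7 → best response M.
Agent 1 against (P, Out): payoffs 13, 11, 15 → best response B.
Agent 1 against (Q, In): payoffs 14, 9, 16 → best response B.
Agent 1 against (Q, Out): payoffs 15, 12, 9 → best response T.
Agent 2 against (T, In): payoffs 10, 16 → best response Q.
Agent 2 against (T, Out): payoffs 20, 1 → best response P.
Agent 2 against (M, In): payoffs 13, 2 → best response P.
Agent 2 against (M, Out): payoffs 10, 19 → best response Q.
Agent 2 against (B, In): payoffs 1, 12 → best response Q.
Agent 2 against (B, Out): payoffs 5, 8 → best response Q.
Agent 3 against (T, P): payoffs 20, 17 → best response In.
Agent 3 against (T, Q): payoffs 7, 3 → best response In.
Agent 3 against (M, P): payoffs 18, 15 → best response In.
Agent 3 against (M, Q): payoffs 7, 1 → best response In.
Agent 3 against (B, P): payoffs 1, 9 → best response Out.
Agent 3 against (B, Q): payoffs 6, 1 → best response In.
Mutual best responses: (M, P, In); (B, Q, In).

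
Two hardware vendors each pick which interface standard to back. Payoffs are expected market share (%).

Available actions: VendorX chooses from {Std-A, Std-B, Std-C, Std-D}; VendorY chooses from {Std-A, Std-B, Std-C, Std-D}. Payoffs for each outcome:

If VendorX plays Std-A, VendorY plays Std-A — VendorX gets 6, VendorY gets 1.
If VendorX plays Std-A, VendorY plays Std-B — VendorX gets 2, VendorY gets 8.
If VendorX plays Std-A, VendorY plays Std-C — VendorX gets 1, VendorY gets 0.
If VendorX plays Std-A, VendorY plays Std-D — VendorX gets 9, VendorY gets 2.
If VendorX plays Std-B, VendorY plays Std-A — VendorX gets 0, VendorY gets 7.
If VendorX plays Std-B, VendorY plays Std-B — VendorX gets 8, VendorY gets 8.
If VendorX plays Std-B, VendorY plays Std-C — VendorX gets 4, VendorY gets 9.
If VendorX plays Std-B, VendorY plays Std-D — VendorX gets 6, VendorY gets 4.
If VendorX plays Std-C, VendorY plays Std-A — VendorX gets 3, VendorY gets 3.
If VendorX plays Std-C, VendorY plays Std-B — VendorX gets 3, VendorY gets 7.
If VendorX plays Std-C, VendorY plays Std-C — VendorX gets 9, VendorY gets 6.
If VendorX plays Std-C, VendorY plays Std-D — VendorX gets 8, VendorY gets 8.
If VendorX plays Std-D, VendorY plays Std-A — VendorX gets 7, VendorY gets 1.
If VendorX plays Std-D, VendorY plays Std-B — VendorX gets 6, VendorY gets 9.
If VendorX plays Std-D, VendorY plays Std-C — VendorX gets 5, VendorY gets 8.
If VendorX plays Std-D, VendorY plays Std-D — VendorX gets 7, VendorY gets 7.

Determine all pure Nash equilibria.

(Std-A, Std-A): VendorX can switch to Std-D (6 → 7). Not NE.
(Std-A, Std-B): VendorX can switch to Std-B (2 → 8). Not NE.
(Std-A, Std-C): VendorX can switch to Std-B (1 → 4). Not NE.
(Std-A, Std-D): VendorY can switch to Std-B (2 → 8). Not NE.
(Std-B, Std-A): VendorX can switch to Std-A (0 → 6). Not NE.
(Std-B, Std-B): VendorY can switch to Std-C (8 → 9). Not NE.
(Std-B, Std-C): VendorX can switch to Std-C (4 → 9). Not NE.
(Std-B, Std-D): VendorX can switch to Std-A (6 → 9). Not NE.
(Std-C, Std-A): VendorX can switch to Std-A (3 → 6). Not NE.
(Std-C, Std-B): VendorX can switch to Std-B (3 → 8). Not NE.
(The remaining 6 profiles each have a profitable deviation by the same check.)

This game has no pure Nash equilibrium.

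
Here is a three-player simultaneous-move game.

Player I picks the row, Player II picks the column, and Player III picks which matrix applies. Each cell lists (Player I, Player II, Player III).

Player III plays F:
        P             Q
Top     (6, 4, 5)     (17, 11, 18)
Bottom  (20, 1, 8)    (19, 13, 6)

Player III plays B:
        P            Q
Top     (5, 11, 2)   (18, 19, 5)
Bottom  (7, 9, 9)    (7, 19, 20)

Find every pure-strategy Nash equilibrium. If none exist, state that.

none

Mark each player's best response to every combination of opponents' strategies; a profile where every player is best-responding is a pure Nash equilibrium.
Player I against (P, F): payoffs 6, 20 → best response Bottom.
Player I against (P, B): payoffs 5, 7 → best response Bottom.
Player I against (Q, F): payoffs 17, 19 → best response Bottom.
Player I against (Q, B): payoffs 18, 7 → best response Top.
Player II against (Top, F): payoffs 4, 11 → best response Q.
Player II against (Top, B): payoffs 11, 19 → best response Q.
Player II against (Bottom, F): payoffs 1, 13 → best response Q.
Player II against (Bottom, B): payoffs 9, 19 → best response Q.
Player III against (Top, P): payoffs 5, 2 → best response F.
Player III against (Top, Q): payoffs 18, 5 → best response F.
Player III against (Bottom, P): payoffs 8, 9 → best response B.
Player III against (Bottom, Q): payoffs 6, 20 → best response B.
No profile is a mutual best response for all players.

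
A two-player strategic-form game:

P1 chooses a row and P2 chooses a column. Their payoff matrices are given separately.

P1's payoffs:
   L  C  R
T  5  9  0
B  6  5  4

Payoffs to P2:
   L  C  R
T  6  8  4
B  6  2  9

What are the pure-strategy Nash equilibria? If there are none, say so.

Check each profile: it is a Nash equilibrium iff no player can strictly gain by switching unilaterally.
(T, L): P1 can switch to B (5 → 6). Not NE.
(T, C): P1 gets 9, best alternative 5; P2 gets 8, best alternative 6. No profitable deviation — NE.
(T, R): P1 can switch to B (0 → 4). Not NE.
(B, L): P2 can switch to R (6 → 9). Not NE.
(B, C): P1 can switch to T (5 → 9). Not NE.
(B, R): P1 gets 4, best alternative 0; P2 gets 9, best alternative 6. No profitable deviation — NE.

(T, C); (B, R)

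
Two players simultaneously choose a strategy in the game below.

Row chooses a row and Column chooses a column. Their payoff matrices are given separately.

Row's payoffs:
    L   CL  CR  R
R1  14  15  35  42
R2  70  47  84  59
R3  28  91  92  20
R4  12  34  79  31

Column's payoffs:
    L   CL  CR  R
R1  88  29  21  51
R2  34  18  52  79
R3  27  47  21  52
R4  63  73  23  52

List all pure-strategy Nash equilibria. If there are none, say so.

(R2, R)

Check each profile: it is a Nash equilibrium iff no player can strictly gain by switching unilaterally.
(R1, L): Row can switch to R2 (14 → 70). Not NE.
(R1, CL): Row can switch to R2 (15 → 47). Not NE.
(R1, CR): Row can switch to R2 (35 → 84). Not NE.
(R1, R): Row can switch to R2 (42 → 59). Not NE.
(R2, L): Column can switch to CR (34 → 52). Not NE.
(R2, CL): Row can switch to R3 (47 → 91). Not NE.
(R2, CR): Row can switch to R3 (84 → 92). Not NE.
(R2, R): Row gets 59, best alternative 42; Column gets 79, best alternative 52. No profitable deviation — NE.
(R3, L): Row can switch to R2 (28 → 70). Not NE.
(R3, CL): Column can switch to R (47 → 52). Not NE.
(R3, CR): Column can switch to L (21 → 27). Not NE.
(R3, R): Row can switch to R1 (20 → 42). Not NE.
(R4, L): Row can switch to R1 (12 → 14). Not NE.
(The remaining 3 profiles each have a profitable deviation by the same check.)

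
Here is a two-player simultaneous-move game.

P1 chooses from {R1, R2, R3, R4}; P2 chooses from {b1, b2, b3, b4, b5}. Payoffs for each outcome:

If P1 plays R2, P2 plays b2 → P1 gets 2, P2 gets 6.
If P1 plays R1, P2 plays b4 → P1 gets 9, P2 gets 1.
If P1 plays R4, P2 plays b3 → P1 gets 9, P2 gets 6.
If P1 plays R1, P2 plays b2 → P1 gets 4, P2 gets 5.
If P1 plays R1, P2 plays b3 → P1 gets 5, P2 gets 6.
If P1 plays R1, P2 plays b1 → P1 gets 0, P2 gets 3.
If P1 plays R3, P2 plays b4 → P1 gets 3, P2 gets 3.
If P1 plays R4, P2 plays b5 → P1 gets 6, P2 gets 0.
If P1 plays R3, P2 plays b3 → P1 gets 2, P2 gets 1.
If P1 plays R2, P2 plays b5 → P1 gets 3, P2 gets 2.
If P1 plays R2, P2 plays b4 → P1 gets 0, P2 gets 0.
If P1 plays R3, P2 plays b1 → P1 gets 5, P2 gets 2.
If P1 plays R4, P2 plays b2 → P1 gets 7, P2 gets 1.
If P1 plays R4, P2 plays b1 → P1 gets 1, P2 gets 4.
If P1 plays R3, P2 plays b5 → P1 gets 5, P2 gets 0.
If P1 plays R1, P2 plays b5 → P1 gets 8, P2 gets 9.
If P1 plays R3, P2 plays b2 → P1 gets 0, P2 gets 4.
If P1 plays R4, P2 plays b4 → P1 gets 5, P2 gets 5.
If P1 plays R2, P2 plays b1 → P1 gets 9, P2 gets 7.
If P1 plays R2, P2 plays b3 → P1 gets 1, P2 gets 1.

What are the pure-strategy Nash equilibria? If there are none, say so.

Mark each player's best response to every combination of opponents' strategies; a profile where every player is best-responding is a pure Nash equilibrium.
P1 against b1: payoffs 0, 9, 5, 1 → best response R2.
P1 against b2: payoffs 4, 2, 0, 7 → best response R4.
P1 against b3: payoffs 5, 1, 2, 9 → best response R4.
P1 against b4: payoffs 9, 0, 3, 5 → best response R1.
P1 against b5: payoffs 8, 3, 5, 6 → best response R1.
P2 against R1: payoffs 3, 5, 6, 1, 9 → best response b5.
P2 against R2: payoffs 7, 6, 1, 0, 2 → best response b1.
P2 against R3: payoffs 2, 4, 1, 3, 0 → best response b2.
P2 against R4: payoffs 4, 1, 6, 5, 0 → best response b3.
Mutual best responses: (R1, b5); (R2, b1); (R4, b3).

Pure-strategy Nash equilibria: (R1, b5) and (R2, b1) and (R4, b3)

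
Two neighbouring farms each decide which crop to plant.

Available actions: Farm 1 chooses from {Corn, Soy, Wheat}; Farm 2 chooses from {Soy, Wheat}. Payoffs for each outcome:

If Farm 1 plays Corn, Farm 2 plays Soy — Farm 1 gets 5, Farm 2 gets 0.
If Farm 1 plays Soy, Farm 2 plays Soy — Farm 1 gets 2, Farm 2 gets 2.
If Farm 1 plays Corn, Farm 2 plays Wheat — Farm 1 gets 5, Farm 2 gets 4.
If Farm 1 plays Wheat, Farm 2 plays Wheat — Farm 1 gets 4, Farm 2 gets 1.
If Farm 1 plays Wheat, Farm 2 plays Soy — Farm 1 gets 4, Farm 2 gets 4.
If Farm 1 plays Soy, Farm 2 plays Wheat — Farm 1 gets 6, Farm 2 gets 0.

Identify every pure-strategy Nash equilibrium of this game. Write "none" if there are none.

Farm 1 against Soy: payoffs 5, 2, 4 → best response Corn.
Farm 1 against Wheat: payoffs 5, 6, 4 → best response Soy.
Farm 2 against Corn: payoffs 0, 4 → best response Wheat.
Farm 2 against Soy: payoffs 2, 0 → best response Soy.
Farm 2 against Wheat: payoffs 4, 1 → best response Soy.
No profile is a mutual best response for all players.

This game has no pure Nash equilibrium.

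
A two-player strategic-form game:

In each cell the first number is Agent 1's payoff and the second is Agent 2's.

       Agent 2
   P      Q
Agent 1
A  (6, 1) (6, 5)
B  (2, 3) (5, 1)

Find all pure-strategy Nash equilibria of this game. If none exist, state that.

Pure NE: (A, Q)

For each player, find the best response to each opponent profile; mutual best responses are the pure NE.
Agent 1 against P: payoffs 6, 2 → best response A.
Agent 1 against Q: payoffs 6, 5 → best response A.
Agent 2 against A: payoffs 1, 5 → best response Q.
Agent 2 against B: payoffs 3, 1 → best response P.
Mutual best responses: (A, Q).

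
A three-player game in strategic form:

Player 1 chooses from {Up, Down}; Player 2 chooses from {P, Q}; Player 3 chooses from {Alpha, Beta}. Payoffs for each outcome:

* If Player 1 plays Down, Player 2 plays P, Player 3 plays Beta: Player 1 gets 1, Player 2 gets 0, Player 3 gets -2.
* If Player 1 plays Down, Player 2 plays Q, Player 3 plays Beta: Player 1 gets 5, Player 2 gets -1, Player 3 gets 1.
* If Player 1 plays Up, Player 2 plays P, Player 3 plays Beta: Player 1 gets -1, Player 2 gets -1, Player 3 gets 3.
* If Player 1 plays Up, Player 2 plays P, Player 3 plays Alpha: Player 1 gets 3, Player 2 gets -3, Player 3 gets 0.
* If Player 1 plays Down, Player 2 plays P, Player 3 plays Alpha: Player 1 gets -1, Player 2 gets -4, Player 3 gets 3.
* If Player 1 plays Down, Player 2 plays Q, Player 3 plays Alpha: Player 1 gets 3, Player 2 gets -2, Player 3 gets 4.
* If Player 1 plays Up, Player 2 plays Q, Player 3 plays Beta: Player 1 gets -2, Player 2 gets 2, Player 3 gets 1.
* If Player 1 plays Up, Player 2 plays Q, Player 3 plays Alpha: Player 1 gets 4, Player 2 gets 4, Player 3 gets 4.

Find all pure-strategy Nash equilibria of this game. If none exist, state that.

Check each profile: it is a Nash equilibrium iff no player can strictly gain by switching unilaterally.
(Up, P, Alpha): Player 2 can switch to Q (-3 → 4). Not NE.
(Up, P, Beta): Player 1 can switch to Down (-1 → 1). Not NE.
(Up, Q, Alpha): Player 1 gets 4, best alternative 3; Player 2 gets 4, best alternative -3; Player 3 gets 4, best alternative 1. No profitable deviation — NE.
(Up, Q, Beta): Player 1 can switch to Down (-2 → 5). Not NE.
(Down, P, Alpha): Player 1 can switch to Up (-1 → 3). Not NE.
(Down, P, Beta): Player 3 can switch to Alpha (-2 → 3). Not NE.
(Down, Q, Alpha): Player 1 can switch to Up (3 → 4). Not NE.
(Down, Q, Beta): Player 2 can switch to P (-1 → 0). Not NE.

(Up, Q, Alpha)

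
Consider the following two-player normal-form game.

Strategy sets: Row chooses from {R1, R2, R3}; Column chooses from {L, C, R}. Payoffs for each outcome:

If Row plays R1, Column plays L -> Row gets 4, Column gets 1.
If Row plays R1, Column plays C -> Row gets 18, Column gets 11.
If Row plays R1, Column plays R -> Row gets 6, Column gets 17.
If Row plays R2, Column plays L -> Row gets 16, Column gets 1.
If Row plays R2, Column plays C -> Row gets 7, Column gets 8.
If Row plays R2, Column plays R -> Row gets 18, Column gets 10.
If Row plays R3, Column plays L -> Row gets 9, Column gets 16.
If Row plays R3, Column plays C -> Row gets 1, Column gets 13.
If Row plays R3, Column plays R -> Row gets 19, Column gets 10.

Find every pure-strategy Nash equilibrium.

No pure-strategy Nash equilibrium.

Row against L: payoffs 4, 16, 9 → best response R2.
Row against C: payoffs 18, 7, 1 → best response R1.
Row against R: payoffs 6, 18, 19 → best response R3.
Column against R1: payoffs 1, 11, 17 → best response R.
Column against R2: payoffs 1, 8, 10 → best response R.
Column against R3: payoffs 16, 13, 10 → best response L.
No profile is a mutual best response for all players.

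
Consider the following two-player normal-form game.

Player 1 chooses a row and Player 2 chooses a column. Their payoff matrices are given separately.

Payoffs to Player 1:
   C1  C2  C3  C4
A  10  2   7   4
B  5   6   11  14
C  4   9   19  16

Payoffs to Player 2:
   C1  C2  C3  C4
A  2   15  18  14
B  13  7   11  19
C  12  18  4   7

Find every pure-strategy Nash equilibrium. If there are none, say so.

Pure NE: (C, C2)

(A, C1): Player 2 can switch to C2 (2 → 15). Not NE.
(A, C2): Player 1 can switch to B (2 → 6). Not NE.
(A, C3): Player 1 can switch to B (7 → 11). Not NE.
(A, C4): Player 1 can switch to B (4 → 14). Not NE.
(B, C1): Player 1 can switch to A (5 → 10). Not NE.
(B, C2): Player 1 can switch to C (6 → 9). Not NE.
(B, C3): Player 1 can switch to C (11 → 19). Not NE.
(B, C4): Player 1 can switch to C (14 → 16). Not NE.
(C, C2): Player 1 gets 9, best alternative 6; Player 2 gets 18, best alternative 12. No profitable deviation — NE.
(The remaining 3 profiles each have a profitable deviation by the same check.)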